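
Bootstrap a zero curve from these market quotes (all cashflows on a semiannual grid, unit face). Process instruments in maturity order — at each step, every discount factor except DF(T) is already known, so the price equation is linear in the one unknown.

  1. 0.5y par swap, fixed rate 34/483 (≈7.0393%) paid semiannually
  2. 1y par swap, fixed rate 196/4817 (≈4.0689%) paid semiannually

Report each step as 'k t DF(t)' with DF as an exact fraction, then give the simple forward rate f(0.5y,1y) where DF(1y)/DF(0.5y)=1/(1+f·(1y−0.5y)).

step 1 [0.5y] swap r/2=17/483: DF=(1 − 17/483·(0))/(1+17/483) = 483/500 ≈ 0.966000
step 2 [1y] swap r/2=98/4817: DF=(1 − 98/4817·(0.966000))/(1+98/4817) = 1201/1250 ≈ 0.960800

1 1/2 483/500
2 1 1201/1250
f(0.5y,1y) = ((483/500)/(1201/1250) − 1)/(1/2) = 13/1201 ≈ 1.0824%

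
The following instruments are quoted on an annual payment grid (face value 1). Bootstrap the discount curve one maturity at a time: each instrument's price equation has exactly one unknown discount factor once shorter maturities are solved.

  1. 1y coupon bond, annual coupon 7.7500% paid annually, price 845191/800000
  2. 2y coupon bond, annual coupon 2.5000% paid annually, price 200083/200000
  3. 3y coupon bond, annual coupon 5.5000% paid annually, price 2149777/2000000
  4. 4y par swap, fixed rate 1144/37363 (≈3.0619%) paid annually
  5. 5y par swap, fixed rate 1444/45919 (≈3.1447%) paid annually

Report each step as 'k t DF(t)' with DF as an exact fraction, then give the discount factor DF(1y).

1 1 1961/2000
2 2 9521/10000
3 3 9181/10000
4 4 1107/1250
5 5 2139/2500
DF(1y) = 1961/2000 ≈ 0.980500

step 1 [1y] bond c/1=31/400: DF=(845191/800000 − 31/400·(0))/(1+31/400) = 1961/2000 ≈ 0.980500
step 2 [2y] bond c/1=1/40: DF=(200083/200000 − 1/40·(0.980500))/(1+1/40) = 9521/10000 ≈ 0.952100
step 3 [3y] bond c/1=11/200: DF=(2149777/2000000 − 11/200·(0.980500+0.952100))/(1+11/200) = 9181/10000 ≈ 0.918100
step 4 [4y] swap r/1=1144/37363: DF=(1 − 1144/37363·(0.980500+0.952100+0.918100))/(1+1144/37363) = 1107/1250 ≈ 0.885600
step 5 [5y] swap r/1=1444/45919: DF=(1 − 1444/45919·(0.980500+0.952100+0.918100+0.885600))/(1+1444/45919) = 2139/2500 ≈ 0.855600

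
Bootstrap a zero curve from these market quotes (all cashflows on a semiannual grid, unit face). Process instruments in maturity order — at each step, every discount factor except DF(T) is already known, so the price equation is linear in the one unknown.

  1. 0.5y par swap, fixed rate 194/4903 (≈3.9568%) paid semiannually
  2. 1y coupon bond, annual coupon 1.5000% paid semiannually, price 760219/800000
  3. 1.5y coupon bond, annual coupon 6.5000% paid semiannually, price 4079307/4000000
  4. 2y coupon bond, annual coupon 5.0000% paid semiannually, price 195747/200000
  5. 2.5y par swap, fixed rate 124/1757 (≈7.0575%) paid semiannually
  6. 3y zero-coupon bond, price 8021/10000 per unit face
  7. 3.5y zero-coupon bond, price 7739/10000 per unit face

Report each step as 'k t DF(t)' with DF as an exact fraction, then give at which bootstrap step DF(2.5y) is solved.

step 1 [0.5y] swap r/2=97/4903: DF=(1 − 97/4903·(0))/(1+97/4903) = 4903/5000 ≈ 0.980600
step 2 [1y] bond c/2=3/400: DF=(760219/800000 − 3/400·(0.980600))/(1+3/400) = 9359/10000 ≈ 0.935900
step 3 [1.5y] bond c/2=13/400: DF=(4079307/4000000 − 13/400·(0.980600+0.935900))/(1+13/400) = 4637/5000 ≈ 0.927400
step 4 [2y] bond c/2=1/40: DF=(195747/200000 − 1/40·(0.980600+0.935900+0.927400))/(1+1/40) = 1771/2000 ≈ 0.885500
step 5 [2.5y] swap r/2=62/1757: DF=(1 − 62/1757·(0.980600+0.935900+0.927400+0.885500))/(1+62/1757) = 2097/2500 ≈ 0.838800
step 6 [3y] zero: DF = P = 8021/10000 ≈ 0.802100
step 7 [3.5y] zero: DF = P = 7739/10000 ≈ 0.773900

1 1/2 4903/5000
2 1 9359/10000
3 3/2 4637/5000
4 2 1771/2000
5 5/2 2097/2500
6 3 8021/10000
7 7/2 7739/10000
DF(2.5y) is solved at step 5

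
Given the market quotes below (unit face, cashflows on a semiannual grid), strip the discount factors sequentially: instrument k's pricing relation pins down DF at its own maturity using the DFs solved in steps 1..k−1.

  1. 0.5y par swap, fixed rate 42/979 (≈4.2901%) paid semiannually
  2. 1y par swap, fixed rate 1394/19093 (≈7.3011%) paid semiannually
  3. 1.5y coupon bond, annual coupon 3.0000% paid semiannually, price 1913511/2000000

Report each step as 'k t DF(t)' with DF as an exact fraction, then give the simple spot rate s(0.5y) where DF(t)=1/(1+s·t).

step 1 [0.5y] swap r/2=21/979: DF=(1 − 21/979·(0))/(1+21/979) = 979/1000 ≈ 0.979000
step 2 [1y] swap r/2=697/19093: DF=(1 − 697/19093·(0.979000))/(1+697/19093) = 9303/10000 ≈ 0.930300
step 3 [1.5y] bond c/2=3/200: DF=(1913511/2000000 − 3/200·(0.979000+0.930300))/(1+3/200) = 1143/1250 ≈ 0.914400

1 1/2 979/1000
2 1 9303/10000
3 3/2 1143/1250
s(0.5y) = (1/(979/1000) − 1)/(1/2) = 42/979 ≈ 4.2901%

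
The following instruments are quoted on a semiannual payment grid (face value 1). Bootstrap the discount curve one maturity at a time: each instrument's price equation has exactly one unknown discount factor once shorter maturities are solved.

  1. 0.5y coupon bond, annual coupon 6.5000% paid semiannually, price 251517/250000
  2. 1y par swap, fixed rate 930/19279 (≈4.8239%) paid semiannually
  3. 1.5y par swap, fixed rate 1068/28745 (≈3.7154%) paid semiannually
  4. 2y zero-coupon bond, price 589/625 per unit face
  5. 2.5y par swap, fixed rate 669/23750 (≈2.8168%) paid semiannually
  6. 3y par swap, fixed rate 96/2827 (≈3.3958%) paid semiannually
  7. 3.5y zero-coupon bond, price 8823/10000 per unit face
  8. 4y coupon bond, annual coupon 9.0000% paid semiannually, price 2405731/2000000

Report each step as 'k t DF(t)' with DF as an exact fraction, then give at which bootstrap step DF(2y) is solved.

step 1 [0.5y] bond c/2=13/400: DF=(251517/250000 − 13/400·(0))/(1+13/400) = 609/625 ≈ 0.974400
step 2 [1y] swap r/2=465/19279: DF=(1 − 465/19279·(0.974400))/(1+465/19279) = 1907/2000 ≈ 0.953500
step 3 [1.5y] swap r/2=534/28745: DF=(1 − 534/28745·(0.974400+0.953500))/(1+534/28745) = 4733/5000 ≈ 0.946600
step 4 [2y] zero: DF = P = 589/625 ≈ 0.942400
step 5 [2.5y] swap r/2=669/47500: DF=(1 − 669/47500·(0.974400+0.953500+0.946600+0.942400))/(1+669/47500) = 9331/10000 ≈ 0.933100
step 6 [3y] swap r/2=48/2827: DF=(1 − 48/2827·(0.974400+0.953500+0.946600+0.942400+0.933100))/(1+48/2827) = 113/125 ≈ 0.904000
step 7 [3.5y] zero: DF = P = 8823/10000 ≈ 0.882300
step 8 [4y] bond c/2=9/200: DF=(2405731/2000000 − 9/200·(0.974400+0.953500+0.946600+0.942400+0.933100+0.904000+0.882300))/(1+9/200) = 1087/1250 ≈ 0.869600

1 1/2 609/625
2 1 1907/2000
3 3/2 4733/5000
4 2 589/625
5 5/2 9331/10000
6 3 113/125
7 7/2 8823/10000
8 4 1087/1250
DF(2y) is solved at step 4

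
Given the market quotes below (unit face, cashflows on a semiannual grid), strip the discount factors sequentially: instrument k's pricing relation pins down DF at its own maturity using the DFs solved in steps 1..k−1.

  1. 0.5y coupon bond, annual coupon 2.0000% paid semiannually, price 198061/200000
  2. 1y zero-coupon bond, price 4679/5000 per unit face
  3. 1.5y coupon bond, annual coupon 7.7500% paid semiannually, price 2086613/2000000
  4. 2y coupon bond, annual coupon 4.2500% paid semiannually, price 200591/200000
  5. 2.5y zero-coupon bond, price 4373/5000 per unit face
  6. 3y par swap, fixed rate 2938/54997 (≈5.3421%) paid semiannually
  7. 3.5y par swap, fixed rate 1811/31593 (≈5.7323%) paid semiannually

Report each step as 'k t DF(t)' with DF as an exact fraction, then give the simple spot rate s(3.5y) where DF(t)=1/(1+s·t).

step 1 [0.5y] bond c/2=1/100: DF=(198061/200000 − 1/100·(0))/(1+1/100) = 1961/2000 ≈ 0.980500
step 2 [1y] zero: DF = P = 4679/5000 ≈ 0.935800
step 3 [1.5y] bond c/2=31/800: DF=(2086613/2000000 − 31/800·(0.980500+0.935800))/(1+31/800) = 9329/10000 ≈ 0.932900
step 4 [2y] bond c/2=17/800: DF=(200591/200000 − 17/800·(0.980500+0.935800+0.932900))/(1+17/800) = 2307/2500 ≈ 0.922800
step 5 [2.5y] zero: DF = P = 4373/5000 ≈ 0.874600
step 6 [3y] swap r/2=1469/54997: DF=(1 − 1469/54997·(0.980500+0.935800+0.932900+0.922800+0.874600))/(1+1469/54997) = 8531/10000 ≈ 0.853100
step 7 [3.5y] swap r/2=1811/63186: DF=(1 − 1811/63186·(0.980500+0.935800+0.932900+0.922800+0.874600+0.853100))/(1+1811/63186) = 8189/10000 ≈ 0.818900

1 1/2 1961/2000
2 1 4679/5000
3 3/2 9329/10000
4 2 2307/2500
5 5/2 4373/5000
6 3 8531/10000
7 7/2 8189/10000
s(3.5y) = (1/(8189/10000) − 1)/(7/2) = 3622/57323 ≈ 6.3186%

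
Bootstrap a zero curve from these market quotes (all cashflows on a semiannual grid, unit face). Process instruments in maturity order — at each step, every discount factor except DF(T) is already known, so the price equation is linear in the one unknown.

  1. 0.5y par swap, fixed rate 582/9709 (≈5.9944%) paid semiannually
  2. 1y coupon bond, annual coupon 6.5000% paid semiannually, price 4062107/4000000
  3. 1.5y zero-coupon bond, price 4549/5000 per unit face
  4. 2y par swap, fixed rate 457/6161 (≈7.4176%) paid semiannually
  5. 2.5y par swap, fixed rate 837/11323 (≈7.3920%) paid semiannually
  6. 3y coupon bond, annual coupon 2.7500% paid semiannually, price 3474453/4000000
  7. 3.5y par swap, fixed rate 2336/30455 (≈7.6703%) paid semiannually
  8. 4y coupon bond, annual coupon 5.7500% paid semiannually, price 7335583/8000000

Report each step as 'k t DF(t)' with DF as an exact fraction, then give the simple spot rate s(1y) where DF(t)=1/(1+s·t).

step 1 [0.5y] swap r/2=291/9709: DF=(1 − 291/9709·(0))/(1+291/9709) = 9709/10000 ≈ 0.970900
step 2 [1y] bond c/2=13/400: DF=(4062107/4000000 − 13/400·(0.970900))/(1+13/400) = 953/1000 ≈ 0.953000
step 3 [1.5y] zero: DF = P = 4549/5000 ≈ 0.909800
step 4 [2y] swap r/2=457/12322: DF=(1 − 457/12322·(0.970900+0.953000+0.909800))/(1+457/12322) = 8629/10000 ≈ 0.862900
step 5 [2.5y] swap r/2=837/22646: DF=(1 − 837/22646·(0.970900+0.953000+0.909800+0.862900))/(1+837/22646) = 4163/5000 ≈ 0.832600
step 6 [3y] bond c/2=11/800: DF=(3474453/4000000 − 11/800·(0.970900+0.953000+0.909800+0.862900+0.832600))/(1+11/800) = 3977/5000 ≈ 0.795400
step 7 [3.5y] swap r/2=1168/30455: DF=(1 − 1168/30455·(0.970900+0.953000+0.909800+0.862900+0.832600+0.795400))/(1+1168/30455) = 479/625 ≈ 0.766400
step 8 [4y] bond c/2=23/800: DF=(7335583/8000000 − 23/800·(0.970900+0.953000+0.909800+0.862900+0.832600+0.795400+0.766400))/(1+23/800) = 7211/10000 ≈ 0.721100

1 1/2 9709/10000
2 1 953/1000
3 3/2 4549/5000
4 2 8629/10000
5 5/2 4163/5000
6 3 3977/5000
7 7/2 479/625
8 4 7211/10000
s(1y) = (1/(953/1000) − 1)/(1) = 47/953 ≈ 4.9318%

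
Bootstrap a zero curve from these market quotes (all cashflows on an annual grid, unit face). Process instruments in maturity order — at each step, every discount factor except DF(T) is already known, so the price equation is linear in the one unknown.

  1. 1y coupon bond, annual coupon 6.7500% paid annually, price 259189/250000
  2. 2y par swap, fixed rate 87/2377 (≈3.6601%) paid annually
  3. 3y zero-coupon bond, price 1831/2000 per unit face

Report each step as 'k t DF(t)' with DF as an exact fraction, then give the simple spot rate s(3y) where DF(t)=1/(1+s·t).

1 1 607/625
2 2 1163/1250
3 3 1831/2000
s(3y) = (1/(1831/2000) − 1)/(3) = 169/5493 ≈ 3.0766%

step 1 [1y] bond c/1=27/400: DF=(259189/250000 − 27/400·(0))/(1+27/400) = 607/625 ≈ 0.971200
step 2 [2y] swap r/1=87/2377: DF=(1 − 87/2377·(0.971200))/(1+87/2377) = 1163/1250 ≈ 0.930400
step 3 [3y] zero: DF = P = 1831/2000 ≈ 0.915500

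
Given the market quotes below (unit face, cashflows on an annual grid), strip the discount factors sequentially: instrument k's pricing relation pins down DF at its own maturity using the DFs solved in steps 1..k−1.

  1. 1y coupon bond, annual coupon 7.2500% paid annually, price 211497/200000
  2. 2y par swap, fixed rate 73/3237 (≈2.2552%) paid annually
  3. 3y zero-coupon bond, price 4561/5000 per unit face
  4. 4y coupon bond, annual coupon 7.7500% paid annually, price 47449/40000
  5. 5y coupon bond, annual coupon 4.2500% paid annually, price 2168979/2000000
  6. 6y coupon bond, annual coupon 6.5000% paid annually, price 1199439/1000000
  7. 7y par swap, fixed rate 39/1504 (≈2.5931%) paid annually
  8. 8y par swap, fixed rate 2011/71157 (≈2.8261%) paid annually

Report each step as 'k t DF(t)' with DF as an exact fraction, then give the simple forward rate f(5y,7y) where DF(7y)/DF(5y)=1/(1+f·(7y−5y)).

1 1 493/500
2 2 4781/5000
3 3 4561/5000
4 4 2239/2500
5 5 4437/5000
6 6 527/625
7 7 4181/5000
8 8 7989/10000
f(5y,7y) = ((4437/5000)/(4181/5000) − 1)/(2) = 128/4181 ≈ 3.0615%

step 1 [1y] bond c/1=29/400: DF=(211497/200000 − 29/400·(0))/(1+29/400) = 493/500 ≈ 0.986000
step 2 [2y] swap r/1=73/3237: DF=(1 − 73/3237·(0.986000))/(1+73/3237) = 4781/5000 ≈ 0.956200
step 3 [3y] zero: DF = P = 4561/5000 ≈ 0.912200
step 4 [4y] bond c/1=31/400: DF=(47449/40000 − 31/400·(0.986000+0.956200+0.912200))/(1+31/400) = 2239/2500 ≈ 0.895600
step 5 [5y] bond c/1=17/400: DF=(2168979/2000000 − 17/400·(0.986000+0.956200+0.912200+0.895600))/(1+17/400) = 4437/5000 ≈ 0.887400
step 6 [6y] bond c/1=13/200: DF=(1199439/1000000 − 13/200·(0.986000+0.956200+0.912200+0.895600+0.887400))/(1+13/200) = 527/625 ≈ 0.843200
step 7 [7y] swap r/1=39/1504: DF=(1 − 39/1504·(0.986000+0.956200+0.912200+0.895600+0.887400+0.843200))/(1+39/1504) = 4181/5000 ≈ 0.836200
step 8 [8y] swap r/1=2011/71157: DF=(1 − 2011/71157·(0.986000+0.956200+0.912200+0.895600+0.887400+0.843200+0.836200))/(1+2011/71157) = 7989/10000 ≈ 0.798900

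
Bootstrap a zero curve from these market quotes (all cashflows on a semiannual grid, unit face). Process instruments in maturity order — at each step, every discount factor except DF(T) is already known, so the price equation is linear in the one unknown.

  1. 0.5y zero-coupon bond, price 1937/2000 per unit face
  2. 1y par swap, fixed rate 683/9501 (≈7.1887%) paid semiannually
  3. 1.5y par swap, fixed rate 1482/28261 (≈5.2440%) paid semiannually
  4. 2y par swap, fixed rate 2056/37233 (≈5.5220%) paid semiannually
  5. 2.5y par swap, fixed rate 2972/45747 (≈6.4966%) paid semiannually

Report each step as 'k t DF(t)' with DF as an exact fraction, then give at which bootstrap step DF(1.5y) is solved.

step 1 [0.5y] zero: DF = P = 1937/2000 ≈ 0.968500
step 2 [1y] swap r/2=683/19002: DF=(1 − 683/19002·(0.968500))/(1+683/19002) = 9317/10000 ≈ 0.931700
step 3 [1.5y] swap r/2=741/28261: DF=(1 − 741/28261·(0.968500+0.931700))/(1+741/28261) = 9259/10000 ≈ 0.925900
step 4 [2y] swap r/2=1028/37233: DF=(1 − 1028/37233·(0.968500+0.931700+0.925900))/(1+1028/37233) = 2243/2500 ≈ 0.897200
step 5 [2.5y] swap r/2=1486/45747: DF=(1 − 1486/45747·(0.968500+0.931700+0.925900+0.897200))/(1+1486/45747) = 4257/5000 ≈ 0.851400

1 1/2 1937/2000
2 1 9317/10000
3 3/2 9259/10000
4 2 2243/2500
5 5/2 4257/5000
DF(1.5y) is solved at step 3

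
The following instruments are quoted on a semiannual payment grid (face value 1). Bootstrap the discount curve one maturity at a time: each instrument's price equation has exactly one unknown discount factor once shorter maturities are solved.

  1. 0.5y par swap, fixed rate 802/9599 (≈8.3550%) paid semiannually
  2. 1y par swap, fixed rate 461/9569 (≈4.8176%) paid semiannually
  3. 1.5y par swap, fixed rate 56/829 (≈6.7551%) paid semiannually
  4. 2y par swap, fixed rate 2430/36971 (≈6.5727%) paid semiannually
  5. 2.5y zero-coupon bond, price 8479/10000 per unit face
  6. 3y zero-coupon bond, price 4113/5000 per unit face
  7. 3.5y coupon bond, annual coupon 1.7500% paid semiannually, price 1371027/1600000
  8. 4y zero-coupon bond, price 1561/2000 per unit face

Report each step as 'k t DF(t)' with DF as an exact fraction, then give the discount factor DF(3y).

1 1/2 9599/10000
2 1 9539/10000
3 3/2 1131/1250
4 2 1757/2000
5 5/2 8479/10000
6 3 4113/5000
7 7/2 8029/10000
8 4 1561/2000
DF(3y) = 4113/5000 ≈ 0.822600

step 1 [0.5y] swap r/2=401/9599: DF=(1 − 401/9599·(0))/(1+401/9599) = 9599/10000 ≈ 0.959900
step 2 [1y] swap r/2=461/19138: DF=(1 − 461/19138·(0.959900))/(1+461/19138) = 9539/10000 ≈ 0.953900
step 3 [1.5y] swap r/2=28/829: DF=(1 − 28/829·(0.959900+0.953900))/(1+28/829) = 1131/1250 ≈ 0.904800
step 4 [2y] swap r/2=1215/36971: DF=(1 − 1215/36971·(0.959900+0.953900+0.904800))/(1+1215/36971) = 1757/2000 ≈ 0.878500
step 5 [2.5y] zero: DF = P = 8479/10000 ≈ 0.847900
step 6 [3y] zero: DF = P = 4113/5000 ≈ 0.822600
step 7 [3.5y] bond c/2=7/800: DF=(1371027/1600000 − 7/800·(0.959900+0.953900+0.904800+0.878500+0.847900+0.822600))/(1+7/800) = 8029/10000 ≈ 0.802900
step 8 [4y] zero: DF = P = 1561/2000 ≈ 0.780500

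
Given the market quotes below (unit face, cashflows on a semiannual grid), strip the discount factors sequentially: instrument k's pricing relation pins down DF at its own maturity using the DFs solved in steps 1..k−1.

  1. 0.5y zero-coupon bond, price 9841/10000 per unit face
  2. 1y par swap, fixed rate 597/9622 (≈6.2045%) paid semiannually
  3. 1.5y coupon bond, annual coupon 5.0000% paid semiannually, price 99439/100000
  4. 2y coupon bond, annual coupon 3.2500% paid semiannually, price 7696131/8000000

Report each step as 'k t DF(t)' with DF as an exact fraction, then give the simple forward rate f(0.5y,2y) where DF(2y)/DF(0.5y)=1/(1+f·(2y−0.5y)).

1 1/2 9841/10000
2 1 9403/10000
3 3/2 577/625
4 2 9011/10000
f(0.5y,2y) = ((9841/10000)/(9011/10000) − 1)/(3/2) = 1660/27033 ≈ 6.1406%

step 1 [0.5y] zero: DF = P = 9841/10000 ≈ 0.984100
step 2 [1y] swap r/2=597/19244: DF=(1 − 597/19244·(0.984100))/(1+597/19244) = 9403/10000 ≈ 0.940300
step 3 [1.5y] bond c/2=1/40: DF=(99439/100000 − 1/40·(0.984100+0.940300))/(1+1/40) = 577/625 ≈ 0.923200
step 4 [2y] bond c/2=13/800: DF=(7696131/8000000 − 13/800·(0.984100+0.940300+0.923200))/(1+13/800) = 9011/10000 ≈ 0.901100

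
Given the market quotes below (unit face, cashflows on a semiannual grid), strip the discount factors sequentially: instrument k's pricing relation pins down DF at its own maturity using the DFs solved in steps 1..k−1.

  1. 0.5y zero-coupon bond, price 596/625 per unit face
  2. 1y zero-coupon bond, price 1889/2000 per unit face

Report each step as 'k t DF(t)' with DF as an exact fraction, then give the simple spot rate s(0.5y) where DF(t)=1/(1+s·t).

1 1/2 596/625
2 1 1889/2000
s(0.5y) = (1/(596/625) − 1)/(1/2) = 29/298 ≈ 9.7315%

step 1 [0.5y] zero: DF = P = 596/625 ≈ 0.953600
step 2 [1y] zero: DF = P = 1889/2000 ≈ 0.944500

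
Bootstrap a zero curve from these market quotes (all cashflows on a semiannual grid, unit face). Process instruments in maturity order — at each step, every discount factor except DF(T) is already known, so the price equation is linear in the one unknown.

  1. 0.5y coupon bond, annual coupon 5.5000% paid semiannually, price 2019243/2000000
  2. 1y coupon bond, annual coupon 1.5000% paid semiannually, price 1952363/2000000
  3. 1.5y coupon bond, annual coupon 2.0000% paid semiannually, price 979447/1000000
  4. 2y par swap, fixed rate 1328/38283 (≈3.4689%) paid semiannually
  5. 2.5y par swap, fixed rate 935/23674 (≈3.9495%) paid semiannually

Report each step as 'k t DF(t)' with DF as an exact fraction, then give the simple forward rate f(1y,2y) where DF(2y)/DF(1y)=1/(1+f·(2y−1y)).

1 1/2 4913/5000
2 1 601/625
3 3/2 1901/2000
4 2 1167/1250
5 5/2 1813/2000
f(1y,2y) = ((601/625)/(1167/1250) − 1)/(1) = 35/1167 ≈ 2.9991%

step 1 [0.5y] bond c/2=11/400: DF=(2019243/2000000 − 11/400·(0))/(1+11/400) = 4913/5000 ≈ 0.982600
step 2 [1y] bond c/2=3/400: DF=(1952363/2000000 − 3/400·(0.982600))/(1+3/400) = 601/625 ≈ 0.961600
step 3 [1.5y] bond c/2=1/100: DF=(979447/1000000 − 1/100·(0.982600+0.961600))/(1+1/100) = 1901/2000 ≈ 0.950500
step 4 [2y] swap r/2=664/38283: DF=(1 − 664/38283·(0.982600+0.961600+0.950500))/(1+664/38283) = 1167/1250 ≈ 0.933600
step 5 [2.5y] swap r/2=935/47348: DF=(1 − 935/47348·(0.982600+0.961600+0.950500+0.933600))/(1+935/47348) = 1813/2000 ≈ 0.906500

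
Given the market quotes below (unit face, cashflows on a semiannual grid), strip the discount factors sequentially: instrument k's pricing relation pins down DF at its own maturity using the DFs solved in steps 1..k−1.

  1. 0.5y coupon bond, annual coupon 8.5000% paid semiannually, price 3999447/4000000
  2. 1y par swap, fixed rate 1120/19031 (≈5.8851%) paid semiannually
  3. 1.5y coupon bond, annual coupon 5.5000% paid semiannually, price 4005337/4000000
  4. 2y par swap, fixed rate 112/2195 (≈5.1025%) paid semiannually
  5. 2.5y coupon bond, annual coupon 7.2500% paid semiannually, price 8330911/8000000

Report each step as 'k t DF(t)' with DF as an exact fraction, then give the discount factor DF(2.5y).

step 1 [0.5y] bond c/2=17/400: DF=(3999447/4000000 − 17/400·(0))/(1+17/400) = 9591/10000 ≈ 0.959100
step 2 [1y] swap r/2=560/19031: DF=(1 − 560/19031·(0.959100))/(1+560/19031) = 118/125 ≈ 0.944000
step 3 [1.5y] bond c/2=11/400: DF=(4005337/4000000 − 11/400·(0.959100+0.944000))/(1+11/400) = 2309/2500 ≈ 0.923600
step 4 [2y] swap r/2=56/2195: DF=(1 − 56/2195·(0.959100+0.944000+0.923600))/(1+56/2195) = 1131/1250 ≈ 0.904800
step 5 [2.5y] bond c/2=29/800: DF=(8330911/8000000 − 29/800·(0.959100+0.944000+0.923600+0.904800))/(1+29/800) = 1093/1250 ≈ 0.874400

1 1/2 9591/10000
2 1 118/125
3 3/2 2309/2500
4 2 1131/1250
5 5/2 1093/1250
DF(2.5y) = 1093/1250 ≈ 0.874400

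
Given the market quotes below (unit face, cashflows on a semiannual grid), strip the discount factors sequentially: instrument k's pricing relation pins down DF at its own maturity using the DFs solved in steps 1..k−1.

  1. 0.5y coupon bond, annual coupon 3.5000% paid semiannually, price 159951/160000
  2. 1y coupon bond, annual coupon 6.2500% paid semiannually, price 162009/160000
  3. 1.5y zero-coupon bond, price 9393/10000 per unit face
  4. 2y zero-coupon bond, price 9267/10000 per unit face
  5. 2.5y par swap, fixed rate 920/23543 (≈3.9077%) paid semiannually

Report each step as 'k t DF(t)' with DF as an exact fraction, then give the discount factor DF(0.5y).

1 1/2 393/400
2 1 9521/10000
3 3/2 9393/10000
4 2 9267/10000
5 5/2 227/250
DF(0.5y) = 393/400 ≈ 0.982500

step 1 [0.5y] bond c/2=7/400: DF=(159951/160000 − 7/400·(0))/(1+7/400) = 393/400 ≈ 0.982500
step 2 [1y] bond c/2=1/32: DF=(162009/160000 − 1/32·(0.982500))/(1+1/32) = 9521/10000 ≈ 0.952100
step 3 [1.5y] zero: DF = P = 9393/10000 ≈ 0.939300
step 4 [2y] zero: DF = P = 9267/10000 ≈ 0.926700
step 5 [2.5y] swap r/2=460/23543: DF=(1 − 460/23543·(0.982500+0.952100+0.939300+0.926700))/(1+460/23543) = 227/250 ≈ 0.908000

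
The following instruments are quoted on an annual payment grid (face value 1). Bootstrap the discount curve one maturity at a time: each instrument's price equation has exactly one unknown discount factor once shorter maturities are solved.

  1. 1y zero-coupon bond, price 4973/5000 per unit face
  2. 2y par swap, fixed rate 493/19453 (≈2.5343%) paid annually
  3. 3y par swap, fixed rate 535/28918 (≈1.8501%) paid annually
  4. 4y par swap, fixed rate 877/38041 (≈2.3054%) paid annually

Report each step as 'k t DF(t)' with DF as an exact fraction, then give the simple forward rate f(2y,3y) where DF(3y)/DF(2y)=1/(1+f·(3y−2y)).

1 1 4973/5000
2 2 9507/10000
3 3 1893/2000
4 4 9123/10000
f(2y,3y) = ((9507/10000)/(1893/2000) − 1)/(1) = 14/3155 ≈ 0.4437%

step 1 [1y] zero: DF = P = 4973/5000 ≈ 0.994600
step 2 [2y] swap r/1=493/19453: DF=(1 − 493/19453·(0.994600))/(1+493/19453) = 9507/10000 ≈ 0.950700
step 3 [3y] swap r/1=535/28918: DF=(1 − 535/28918·(0.994600+0.950700))/(1+535/28918) = 1893/2000 ≈ 0.946500
step 4 [4y] swap r/1=877/38041: DF=(1 − 877/38041·(0.994600+0.950700+0.946500))/(1+877/38041) = 9123/10000 ≈ 0.912300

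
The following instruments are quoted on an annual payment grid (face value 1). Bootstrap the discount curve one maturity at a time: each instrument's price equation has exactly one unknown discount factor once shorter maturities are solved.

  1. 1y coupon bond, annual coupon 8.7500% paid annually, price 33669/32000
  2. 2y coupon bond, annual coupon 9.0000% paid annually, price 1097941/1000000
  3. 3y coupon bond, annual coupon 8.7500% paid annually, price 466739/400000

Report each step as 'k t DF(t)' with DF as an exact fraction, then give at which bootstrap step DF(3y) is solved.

1 1 387/400
2 2 4637/5000
3 3 1841/2000
DF(3y) is solved at step 3

step 1 [1y] bond c/1=7/80: DF=(33669/32000 − 7/80·(0))/(1+7/80) = 387/400 ≈ 0.967500
step 2 [2y] bond c/1=9/100: DF=(1097941/1000000 − 9/100·(0.967500))/(1+9/100) = 4637/5000 ≈ 0.927400
step 3 [3y] bond c/1=7/80: DF=(466739/400000 − 7/80·(0.967500+0.927400))/(1+7/80) = 1841/2000 ≈ 0.920500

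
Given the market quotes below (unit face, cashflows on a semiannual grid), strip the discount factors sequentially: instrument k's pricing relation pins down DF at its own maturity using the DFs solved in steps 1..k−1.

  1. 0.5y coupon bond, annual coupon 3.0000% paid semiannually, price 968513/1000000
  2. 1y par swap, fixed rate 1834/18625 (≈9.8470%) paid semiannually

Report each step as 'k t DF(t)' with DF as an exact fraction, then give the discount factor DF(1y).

1 1/2 4771/5000
2 1 9083/10000
DF(1y) = 9083/10000 ≈ 0.908300

step 1 [0.5y] bond c/2=3/200: DF=(968513/1000000 − 3/200·(0))/(1+3/200) = 4771/5000 ≈ 0.954200
step 2 [1y] swap r/2=917/18625: DF=(1 − 917/18625·(0.954200))/(1+917/18625) = 9083/10000 ≈ 0.908300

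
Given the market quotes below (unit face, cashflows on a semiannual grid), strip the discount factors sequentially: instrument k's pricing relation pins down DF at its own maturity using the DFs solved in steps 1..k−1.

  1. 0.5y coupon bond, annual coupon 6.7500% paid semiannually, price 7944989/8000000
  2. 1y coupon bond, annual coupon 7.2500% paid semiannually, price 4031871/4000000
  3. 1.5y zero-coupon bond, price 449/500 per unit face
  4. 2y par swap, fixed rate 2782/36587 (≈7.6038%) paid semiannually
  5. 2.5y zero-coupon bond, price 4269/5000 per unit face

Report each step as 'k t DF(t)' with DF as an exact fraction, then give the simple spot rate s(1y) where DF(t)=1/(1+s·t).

step 1 [0.5y] bond c/2=27/800: DF=(7944989/8000000 − 27/800·(0))/(1+27/800) = 9607/10000 ≈ 0.960700
step 2 [1y] bond c/2=29/800: DF=(4031871/4000000 − 29/800·(0.960700))/(1+29/800) = 9391/10000 ≈ 0.939100
step 3 [1.5y] zero: DF = P = 449/500 ≈ 0.898000
step 4 [2y] swap r/2=1391/36587: DF=(1 − 1391/36587·(0.960700+0.939100+0.898000))/(1+1391/36587) = 8609/10000 ≈ 0.860900
step 5 [2.5y] zero: DF = P = 4269/5000 ≈ 0.853800

1 1/2 9607/10000
2 1 9391/10000
3 3/2 449/500
4 2 8609/10000
5 5/2 4269/5000
s(1y) = (1/(9391/10000) − 1)/(1) = 609/9391 ≈ 6.4849%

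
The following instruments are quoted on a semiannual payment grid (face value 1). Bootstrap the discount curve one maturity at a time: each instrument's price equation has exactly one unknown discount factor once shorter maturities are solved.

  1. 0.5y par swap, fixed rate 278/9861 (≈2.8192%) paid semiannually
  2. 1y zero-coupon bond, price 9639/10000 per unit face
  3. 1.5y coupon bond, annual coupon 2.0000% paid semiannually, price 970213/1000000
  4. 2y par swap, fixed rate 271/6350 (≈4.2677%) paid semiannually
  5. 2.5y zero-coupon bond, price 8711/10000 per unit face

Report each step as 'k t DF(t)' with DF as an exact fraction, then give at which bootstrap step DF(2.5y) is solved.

1 1/2 9861/10000
2 1 9639/10000
3 3/2 9413/10000
4 2 9187/10000
5 5/2 8711/10000
DF(2.5y) is solved at step 5

step 1 [0.5y] swap r/2=139/9861: DF=(1 − 139/9861·(0))/(1+139/9861) = 9861/10000 ≈ 0.986100
step 2 [1y] zero: DF = P = 9639/10000 ≈ 0.963900
step 3 [1.5y] bond c/2=1/100: DF=(970213/1000000 − 1/100·(0.986100+0.963900))/(1+1/100) = 9413/10000 ≈ 0.941300
step 4 [2y] swap r/2=271/12700: DF=(1 − 271/12700·(0.986100+0.963900+0.941300))/(1+271/12700) = 9187/10000 ≈ 0.918700
step 5 [2.5y] zero: DF = P = 8711/10000 ≈ 0.871100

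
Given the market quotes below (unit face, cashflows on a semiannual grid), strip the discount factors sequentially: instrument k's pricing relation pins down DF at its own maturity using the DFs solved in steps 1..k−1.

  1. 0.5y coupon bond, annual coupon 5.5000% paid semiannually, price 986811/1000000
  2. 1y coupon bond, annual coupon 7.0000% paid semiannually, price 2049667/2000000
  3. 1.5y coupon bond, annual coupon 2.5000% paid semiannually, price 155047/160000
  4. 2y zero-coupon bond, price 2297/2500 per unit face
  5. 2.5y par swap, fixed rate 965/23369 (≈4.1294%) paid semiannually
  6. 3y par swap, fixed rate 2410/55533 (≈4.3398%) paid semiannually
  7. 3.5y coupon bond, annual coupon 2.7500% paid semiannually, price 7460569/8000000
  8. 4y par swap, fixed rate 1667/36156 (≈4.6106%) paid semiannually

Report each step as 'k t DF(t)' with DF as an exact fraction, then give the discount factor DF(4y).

step 1 [0.5y] bond c/2=11/400: DF=(986811/1000000 − 11/400·(0))/(1+11/400) = 2401/2500 ≈ 0.960400
step 2 [1y] bond c/2=7/200: DF=(2049667/2000000 − 7/200·(0.960400))/(1+7/200) = 9577/10000 ≈ 0.957700
step 3 [1.5y] bond c/2=1/80: DF=(155047/160000 − 1/80·(0.960400+0.957700))/(1+1/80) = 4667/5000 ≈ 0.933400
step 4 [2y] zero: DF = P = 2297/2500 ≈ 0.918800
step 5 [2.5y] swap r/2=965/46738: DF=(1 − 965/46738·(0.960400+0.957700+0.933400+0.918800))/(1+965/46738) = 1807/2000 ≈ 0.903500
step 6 [3y] swap r/2=1205/55533: DF=(1 − 1205/55533·(0.960400+0.957700+0.933400+0.918800+0.903500))/(1+1205/55533) = 1759/2000 ≈ 0.879500
step 7 [3.5y] bond c/2=11/800: DF=(7460569/8000000 − 11/800·(0.960400+0.957700+0.933400+0.918800+0.903500+0.879500))/(1+11/800) = 4223/5000 ≈ 0.844600
step 8 [4y] swap r/2=1667/72312: DF=(1 − 1667/72312·(0.960400+0.957700+0.933400+0.918800+0.903500+0.879500+0.844600))/(1+1667/72312) = 8333/10000 ≈ 0.833300

1 1/2 2401/2500
2 1 9577/10000
3 3/2 4667/5000
4 2 2297/2500
5 5/2 1807/2000
6 3 1759/2000
7 7/2 4223/5000
8 4 8333/10000
DF(4y) = 8333/10000 ≈ 0.833300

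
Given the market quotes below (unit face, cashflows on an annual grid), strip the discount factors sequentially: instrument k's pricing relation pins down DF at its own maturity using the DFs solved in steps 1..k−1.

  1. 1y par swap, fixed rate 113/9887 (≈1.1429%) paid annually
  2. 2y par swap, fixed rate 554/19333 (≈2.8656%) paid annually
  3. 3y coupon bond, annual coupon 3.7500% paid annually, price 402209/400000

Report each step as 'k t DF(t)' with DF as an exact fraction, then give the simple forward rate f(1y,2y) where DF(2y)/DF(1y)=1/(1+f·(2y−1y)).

1 1 9887/10000
2 2 4723/5000
3 3 8993/10000
f(1y,2y) = ((9887/10000)/(4723/5000) − 1)/(1) = 441/9446 ≈ 4.6686%

step 1 [1y] swap r/1=113/9887: DF=(1 − 113/9887·(0))/(1+113/9887) = 9887/10000 ≈ 0.988700
step 2 [2y] swap r/1=554/19333: DF=(1 − 554/19333·(0.988700))/(1+554/19333) = 4723/5000 ≈ 0.944600
step 3 [3y] bond c/1=3/80: DF=(402209/400000 − 3/80·(0.988700+0.944600))/(1+3/80) = 8993/10000 ≈ 0.899300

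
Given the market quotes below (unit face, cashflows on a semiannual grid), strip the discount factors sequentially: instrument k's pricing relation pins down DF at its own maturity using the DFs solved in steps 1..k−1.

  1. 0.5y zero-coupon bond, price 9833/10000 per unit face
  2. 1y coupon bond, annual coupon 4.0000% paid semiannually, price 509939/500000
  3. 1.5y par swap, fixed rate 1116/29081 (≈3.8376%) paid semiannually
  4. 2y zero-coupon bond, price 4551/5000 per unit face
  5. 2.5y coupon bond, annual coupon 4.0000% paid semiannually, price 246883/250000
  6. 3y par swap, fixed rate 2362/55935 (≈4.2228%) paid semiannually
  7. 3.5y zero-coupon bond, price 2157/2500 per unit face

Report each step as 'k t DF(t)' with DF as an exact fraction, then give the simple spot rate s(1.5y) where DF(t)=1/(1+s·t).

step 1 [0.5y] zero: DF = P = 9833/10000 ≈ 0.983300
step 2 [1y] bond c/2=1/50: DF=(509939/500000 − 1/50·(0.983300))/(1+1/50) = 4903/5000 ≈ 0.980600
step 3 [1.5y] swap r/2=558/29081: DF=(1 − 558/29081·(0.983300+0.980600))/(1+558/29081) = 4721/5000 ≈ 0.944200
step 4 [2y] zero: DF = P = 4551/5000 ≈ 0.910200
step 5 [2.5y] bond c/2=1/50: DF=(246883/250000 − 1/50·(0.983300+0.980600+0.944200+0.910200))/(1+1/50) = 8933/10000 ≈ 0.893300
step 6 [3y] swap r/2=1181/55935: DF=(1 − 1181/55935·(0.983300+0.980600+0.944200+0.910200+0.893300))/(1+1181/55935) = 8819/10000 ≈ 0.881900
step 7 [3.5y] zero: DF = P = 2157/2500 ≈ 0.862800

1 1/2 9833/10000
2 1 4903/5000
3 3/2 4721/5000
4 2 4551/5000
5 5/2 8933/10000
6 3 8819/10000
7 7/2 2157/2500
s(1.5y) = (1/(4721/5000) − 1)/(3/2) = 186/4721 ≈ 3.9398%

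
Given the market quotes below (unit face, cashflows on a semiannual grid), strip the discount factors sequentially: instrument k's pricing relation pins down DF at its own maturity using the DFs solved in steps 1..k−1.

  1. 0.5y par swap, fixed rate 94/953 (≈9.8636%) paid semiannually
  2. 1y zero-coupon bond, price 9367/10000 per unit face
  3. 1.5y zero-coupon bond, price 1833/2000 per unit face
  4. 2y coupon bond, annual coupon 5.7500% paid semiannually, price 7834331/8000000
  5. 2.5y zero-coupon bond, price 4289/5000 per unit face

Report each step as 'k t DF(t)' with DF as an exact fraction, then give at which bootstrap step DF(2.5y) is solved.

step 1 [0.5y] swap r/2=47/953: DF=(1 − 47/953·(0))/(1+47/953) = 953/1000 ≈ 0.953000
step 2 [1y] zero: DF = P = 9367/10000 ≈ 0.936700
step 3 [1.5y] zero: DF = P = 1833/2000 ≈ 0.916500
step 4 [2y] bond c/2=23/800: DF=(7834331/8000000 − 23/800·(0.953000+0.936700+0.916500))/(1+23/800) = 1747/2000 ≈ 0.873500
step 5 [2.5y] zero: DF = P = 4289/5000 ≈ 0.857800

1 1/2 953/1000
2 1 9367/10000
3 3/2 1833/2000
4 2 1747/2000
5 5/2 4289/5000
DF(2.5y) is solved at step 5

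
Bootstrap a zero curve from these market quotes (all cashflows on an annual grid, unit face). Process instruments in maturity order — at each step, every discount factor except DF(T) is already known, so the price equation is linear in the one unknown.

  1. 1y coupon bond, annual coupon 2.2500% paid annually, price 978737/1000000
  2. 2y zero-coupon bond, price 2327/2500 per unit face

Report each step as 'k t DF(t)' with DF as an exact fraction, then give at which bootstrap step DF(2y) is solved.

step 1 [1y] bond c/1=9/400: DF=(978737/1000000 − 9/400·(0))/(1+9/400) = 2393/2500 ≈ 0.957200
step 2 [2y] zero: DF = P = 2327/2500 ≈ 0.930800

1 1 2393/2500
2 2 2327/2500
DF(2y) is solved at step 2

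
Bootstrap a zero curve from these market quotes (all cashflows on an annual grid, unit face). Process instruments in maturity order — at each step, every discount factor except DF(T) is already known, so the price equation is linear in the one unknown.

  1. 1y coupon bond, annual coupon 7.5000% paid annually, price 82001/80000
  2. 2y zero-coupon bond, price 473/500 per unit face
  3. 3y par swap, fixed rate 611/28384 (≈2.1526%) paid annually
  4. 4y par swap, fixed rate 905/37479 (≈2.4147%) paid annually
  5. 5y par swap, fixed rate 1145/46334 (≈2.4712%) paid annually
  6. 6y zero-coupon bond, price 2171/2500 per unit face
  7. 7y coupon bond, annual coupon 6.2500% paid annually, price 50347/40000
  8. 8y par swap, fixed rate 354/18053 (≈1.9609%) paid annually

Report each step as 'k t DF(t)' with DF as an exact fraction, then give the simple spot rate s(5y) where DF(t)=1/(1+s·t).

1 1 1907/2000
2 2 473/500
3 3 9389/10000
4 4 1819/2000
5 5 1771/2000
6 6 2171/2500
7 7 861/1000
8 8 1073/1250
s(5y) = (1/(1771/2000) − 1)/(5) = 229/8855 ≈ 2.5861%

step 1 [1y] bond c/1=3/40: DF=(82001/80000 − 3/40·(0))/(1+3/40) = 1907/2000 ≈ 0.953500
step 2 [2y] zero: DF = P = 473/500 ≈ 0.946000
step 3 [3y] swap r/1=611/28384: DF=(1 − 611/28384·(0.953500+0.946000))/(1+611/28384) = 9389/10000 ≈ 0.938900
step 4 [4y] swap r/1=905/37479: DF=(1 − 905/37479·(0.953500+0.946000+0.938900))/(1+905/37479) = 1819/2000 ≈ 0.909500
step 5 [5y] swap r/1=1145/46334: DF=(1 − 1145/46334·(0.953500+0.946000+0.938900+0.909500))/(1+1145/46334) = 1771/2000 ≈ 0.885500
step 6 [6y] zero: DF = P = 2171/2500 ≈ 0.868400
step 7 [7y] bond c/1=1/16: DF=(50347/40000 − 1/16·(0.953500+0.946000+0.938900+0.909500+0.885500+0.868400))/(1+1/16) = 861/1000 ≈ 0.861000
step 8 [8y] swap r/1=354/18053: DF=(1 − 354/18053·(0.953500+0.946000+0.938900+0.909500+0.885500+0.868400+0.861000))/(1+354/18053) = 1073/1250 ≈ 0.858400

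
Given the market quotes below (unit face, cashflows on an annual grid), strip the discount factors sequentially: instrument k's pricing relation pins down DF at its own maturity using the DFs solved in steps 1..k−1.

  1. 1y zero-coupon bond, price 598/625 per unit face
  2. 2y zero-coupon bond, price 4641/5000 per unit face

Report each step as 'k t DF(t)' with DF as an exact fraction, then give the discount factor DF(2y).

step 1 [1y] zero: DF = P = 598/625 ≈ 0.956800
step 2 [2y] zero: DF = P = 4641/5000 ≈ 0.928200

1 1 598/625
2 2 4641/5000
DF(2y) = 4641/5000 ≈ 0.928200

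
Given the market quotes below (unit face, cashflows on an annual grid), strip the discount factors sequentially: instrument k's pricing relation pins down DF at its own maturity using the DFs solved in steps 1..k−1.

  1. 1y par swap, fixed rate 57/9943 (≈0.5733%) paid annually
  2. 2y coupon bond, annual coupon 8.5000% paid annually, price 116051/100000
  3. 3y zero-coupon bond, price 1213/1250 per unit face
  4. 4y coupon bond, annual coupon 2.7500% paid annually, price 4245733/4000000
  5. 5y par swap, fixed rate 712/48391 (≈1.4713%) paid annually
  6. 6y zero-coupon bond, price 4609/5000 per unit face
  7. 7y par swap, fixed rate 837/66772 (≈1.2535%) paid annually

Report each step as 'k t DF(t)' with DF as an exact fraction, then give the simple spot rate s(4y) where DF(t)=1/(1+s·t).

step 1 [1y] swap r/1=57/9943: DF=(1 − 57/9943·(0))/(1+57/9943) = 9943/10000 ≈ 0.994300
step 2 [2y] bond c/1=17/200: DF=(116051/100000 − 17/200·(0.994300))/(1+17/200) = 9917/10000 ≈ 0.991700
step 3 [3y] zero: DF = P = 1213/1250 ≈ 0.970400
step 4 [4y] bond c/1=11/400: DF=(4245733/4000000 − 11/400·(0.994300+0.991700+0.970400))/(1+11/400) = 9539/10000 ≈ 0.953900
step 5 [5y] swap r/1=712/48391: DF=(1 − 712/48391·(0.994300+0.991700+0.970400+0.953900))/(1+712/48391) = 1161/1250 ≈ 0.928800
step 6 [6y] zero: DF = P = 4609/5000 ≈ 0.921800
step 7 [7y] swap r/1=837/66772: DF=(1 − 837/66772·(0.994300+0.991700+0.970400+0.953900+0.928800+0.921800))/(1+837/66772) = 9163/10000 ≈ 0.916300

1 1 9943/10000
2 2 9917/10000
3 3 1213/1250
4 4 9539/10000
5 5 1161/1250
6 6 4609/5000
7 7 9163/10000
s(4y) = (1/(9539/10000) − 1)/(4) = 461/38156 ≈ 1.2082%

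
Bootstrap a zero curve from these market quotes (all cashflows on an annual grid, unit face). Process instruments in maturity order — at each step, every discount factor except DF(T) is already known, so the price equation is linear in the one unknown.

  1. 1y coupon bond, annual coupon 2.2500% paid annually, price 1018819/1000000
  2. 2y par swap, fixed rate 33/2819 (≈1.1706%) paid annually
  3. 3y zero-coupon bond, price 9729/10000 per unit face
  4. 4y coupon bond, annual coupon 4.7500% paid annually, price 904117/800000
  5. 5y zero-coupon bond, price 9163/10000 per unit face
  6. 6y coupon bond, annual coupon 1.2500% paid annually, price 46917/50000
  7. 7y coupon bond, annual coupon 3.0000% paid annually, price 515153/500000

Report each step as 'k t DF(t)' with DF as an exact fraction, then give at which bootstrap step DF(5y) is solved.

step 1 [1y] bond c/1=9/400: DF=(1018819/1000000 − 9/400·(0))/(1+9/400) = 2491/2500 ≈ 0.996400
step 2 [2y] swap r/1=33/2819: DF=(1 − 33/2819·(0.996400))/(1+33/2819) = 9769/10000 ≈ 0.976900
step 3 [3y] zero: DF = P = 9729/10000 ≈ 0.972900
step 4 [4y] bond c/1=19/400: DF=(904117/800000 − 19/400·(0.996400+0.976900+0.972900))/(1+19/400) = 9453/10000 ≈ 0.945300
step 5 [5y] zero: DF = P = 9163/10000 ≈ 0.916300
step 6 [6y] bond c/1=1/80: DF=(46917/50000 − 1/80·(0.996400+0.976900+0.972900+0.945300+0.916300))/(1+1/80) = 4337/5000 ≈ 0.867400
step 7 [7y] bond c/1=3/100: DF=(515153/500000 − 3/100·(0.996400+0.976900+0.972900+0.945300+0.916300+0.867400))/(1+3/100) = 167/200 ≈ 0.835000

1 1 2491/2500
2 2 9769/10000
3 3 9729/10000
4 4 9453/10000
5 5 9163/10000
6 6 4337/5000
7 7 167/200
DF(5y) is solved at step 5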